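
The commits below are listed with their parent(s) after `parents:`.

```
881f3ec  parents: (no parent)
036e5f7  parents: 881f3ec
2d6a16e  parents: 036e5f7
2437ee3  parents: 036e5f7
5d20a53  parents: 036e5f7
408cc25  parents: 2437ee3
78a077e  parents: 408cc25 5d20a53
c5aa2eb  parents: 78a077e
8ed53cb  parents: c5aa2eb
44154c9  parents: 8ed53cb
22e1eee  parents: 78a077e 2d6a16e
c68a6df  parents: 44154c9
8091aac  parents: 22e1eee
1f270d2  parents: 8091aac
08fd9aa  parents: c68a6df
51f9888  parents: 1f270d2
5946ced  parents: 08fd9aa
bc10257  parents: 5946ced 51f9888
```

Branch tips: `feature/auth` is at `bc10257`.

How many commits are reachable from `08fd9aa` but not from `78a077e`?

5

Reachable from 08fd9aa: {036e5f7, 08fd9aa, 2437ee3, 408cc25, 44154c9, 5d20a53, 78a077e, 881f3ec, 8ed53cb, c5aa2eb, c68a6df}.
Reachable from 78a077e: {036e5f7, 2437ee3, 408cc25, 5d20a53, 78a077e, 881f3ec}.
In 08fd9aa's history but not 78a077e's: {08fd9aa, 44154c9, 8ed53cb, c5aa2eb, c68a6df} — 5 commits.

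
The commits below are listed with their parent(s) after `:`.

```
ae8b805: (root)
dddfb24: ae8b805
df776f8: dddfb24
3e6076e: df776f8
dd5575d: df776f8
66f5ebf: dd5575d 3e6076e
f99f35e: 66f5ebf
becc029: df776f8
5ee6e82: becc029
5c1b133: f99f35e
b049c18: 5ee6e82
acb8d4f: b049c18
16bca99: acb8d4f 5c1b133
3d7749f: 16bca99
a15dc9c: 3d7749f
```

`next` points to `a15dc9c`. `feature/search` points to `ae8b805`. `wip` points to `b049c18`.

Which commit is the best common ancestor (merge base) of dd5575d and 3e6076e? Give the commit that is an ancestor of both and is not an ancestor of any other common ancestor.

Ancestors of dd5575d: {ae8b805, dd5575d, dddfb24, df776f8}.
Ancestors of 3e6076e: {3e6076e, ae8b805, dddfb24, df776f8}.
Common ancestors: {ae8b805, dddfb24, df776f8}.
Among these, df776f8 is not an ancestor of any other common ancestor — it is the merge base.

df776f8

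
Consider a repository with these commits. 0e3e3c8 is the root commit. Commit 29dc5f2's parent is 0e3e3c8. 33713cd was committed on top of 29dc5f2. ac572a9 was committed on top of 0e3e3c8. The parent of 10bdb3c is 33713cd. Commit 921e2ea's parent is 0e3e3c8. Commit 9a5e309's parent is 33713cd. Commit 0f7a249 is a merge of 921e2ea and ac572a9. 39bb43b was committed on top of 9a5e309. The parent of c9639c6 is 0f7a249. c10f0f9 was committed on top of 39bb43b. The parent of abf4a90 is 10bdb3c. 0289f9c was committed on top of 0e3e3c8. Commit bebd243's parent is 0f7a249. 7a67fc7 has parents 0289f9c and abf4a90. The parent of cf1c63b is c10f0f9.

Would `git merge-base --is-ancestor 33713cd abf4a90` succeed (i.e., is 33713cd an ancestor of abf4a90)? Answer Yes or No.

Ancestors of abf4a90 (commits reachable by following parents): {0e3e3c8, 10bdb3c, 29dc5f2, 33713cd, abf4a90}.
33713cd is in that set, so it is an ancestor of abf4a90.

Yes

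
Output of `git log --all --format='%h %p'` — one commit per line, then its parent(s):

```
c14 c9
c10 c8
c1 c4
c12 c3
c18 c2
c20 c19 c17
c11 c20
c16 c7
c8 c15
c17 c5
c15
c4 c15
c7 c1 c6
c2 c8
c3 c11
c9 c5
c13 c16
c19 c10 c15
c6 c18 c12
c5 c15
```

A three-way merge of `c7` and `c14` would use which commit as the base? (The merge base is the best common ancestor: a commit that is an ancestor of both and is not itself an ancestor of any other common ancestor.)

c5

Ancestors of c7: {c1, c10, c11, c12, c15, c17, c18, c19, c2, c20, c3, c4, c5, c6, c7, c8}.
Ancestors of c14: {c14, c15, c5, c9}.
Common ancestors: {c15, c5}.
Among these, c5 is not an ancestor of any other common ancestor — it is the merge base.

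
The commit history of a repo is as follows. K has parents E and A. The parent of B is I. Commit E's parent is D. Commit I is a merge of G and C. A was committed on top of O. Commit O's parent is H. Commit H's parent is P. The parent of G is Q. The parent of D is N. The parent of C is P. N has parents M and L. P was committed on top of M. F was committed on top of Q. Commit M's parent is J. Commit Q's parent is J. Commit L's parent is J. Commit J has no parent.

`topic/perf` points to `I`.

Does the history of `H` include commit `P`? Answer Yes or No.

Yes

Ancestors of H (commits reachable by following parents): {H, J, M, P}.
P is in that set, so it is an ancestor of H.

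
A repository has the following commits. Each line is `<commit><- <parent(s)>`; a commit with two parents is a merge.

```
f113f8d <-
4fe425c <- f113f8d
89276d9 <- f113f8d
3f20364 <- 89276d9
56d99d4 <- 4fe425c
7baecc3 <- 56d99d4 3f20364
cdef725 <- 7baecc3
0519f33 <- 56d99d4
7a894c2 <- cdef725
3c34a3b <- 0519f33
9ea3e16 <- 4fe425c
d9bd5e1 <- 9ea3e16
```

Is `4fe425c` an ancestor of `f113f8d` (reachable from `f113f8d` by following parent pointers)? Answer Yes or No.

No

Ancestors of f113f8d: {f113f8d}.
4fe425c is not in that set, so it is not an ancestor of f113f8d.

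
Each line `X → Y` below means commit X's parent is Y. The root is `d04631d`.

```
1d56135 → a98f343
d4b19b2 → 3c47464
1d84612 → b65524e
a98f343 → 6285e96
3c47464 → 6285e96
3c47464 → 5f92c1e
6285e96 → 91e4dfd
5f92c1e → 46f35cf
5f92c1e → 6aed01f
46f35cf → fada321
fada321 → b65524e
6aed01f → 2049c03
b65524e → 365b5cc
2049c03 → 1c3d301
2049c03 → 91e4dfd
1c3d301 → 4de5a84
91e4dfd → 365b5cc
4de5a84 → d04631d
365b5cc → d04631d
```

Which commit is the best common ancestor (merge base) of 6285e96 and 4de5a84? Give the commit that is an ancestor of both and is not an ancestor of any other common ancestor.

d04631d

Ancestors of 6285e96: {365b5cc, 6285e96, 91e4dfd, d04631d}.
Ancestors of 4de5a84: {4de5a84, d04631d}.
Common ancestors: {d04631d}.
The only common ancestor is d04631d, so it is the merge base.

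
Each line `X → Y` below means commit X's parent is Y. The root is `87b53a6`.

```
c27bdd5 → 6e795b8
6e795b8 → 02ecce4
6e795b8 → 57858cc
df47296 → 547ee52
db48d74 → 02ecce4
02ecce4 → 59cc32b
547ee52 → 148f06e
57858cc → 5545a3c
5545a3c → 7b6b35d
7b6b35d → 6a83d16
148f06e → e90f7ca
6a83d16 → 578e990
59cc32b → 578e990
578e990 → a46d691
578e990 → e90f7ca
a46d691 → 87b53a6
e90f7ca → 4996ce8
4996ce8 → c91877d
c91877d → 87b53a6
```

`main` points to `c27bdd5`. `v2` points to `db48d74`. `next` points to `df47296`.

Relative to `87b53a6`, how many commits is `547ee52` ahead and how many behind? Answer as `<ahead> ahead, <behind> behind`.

Reachable from 547ee52: {148f06e, 4996ce8, 547ee52, 87b53a6, c91877d, e90f7ca}.
Reachable from 87b53a6: {87b53a6}.
Only in 547ee52's history (ahead): {148f06e, 4996ce8, 547ee52, c91877d, e90f7ca} — 5.
Only in 87b53a6's history (behind): {} — 0.

5 ahead, 0 behind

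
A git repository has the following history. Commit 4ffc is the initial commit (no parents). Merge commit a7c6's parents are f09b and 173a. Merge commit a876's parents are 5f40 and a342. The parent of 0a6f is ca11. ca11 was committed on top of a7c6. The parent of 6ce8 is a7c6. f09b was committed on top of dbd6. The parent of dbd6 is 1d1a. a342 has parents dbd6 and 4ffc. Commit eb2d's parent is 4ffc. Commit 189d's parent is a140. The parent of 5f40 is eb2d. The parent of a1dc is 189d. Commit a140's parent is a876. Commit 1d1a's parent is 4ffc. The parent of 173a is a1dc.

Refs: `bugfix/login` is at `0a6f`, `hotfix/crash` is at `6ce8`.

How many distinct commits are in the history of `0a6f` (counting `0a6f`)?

Walking parent pointers from 0a6f: reachable set = {0a6f, 173a, 189d, 1d1a, 4ffc, 5f40, a140, a1dc, a342, a7c6, a876, ca11, dbd6, eb2d, f09b}.
That is 15 commits.

15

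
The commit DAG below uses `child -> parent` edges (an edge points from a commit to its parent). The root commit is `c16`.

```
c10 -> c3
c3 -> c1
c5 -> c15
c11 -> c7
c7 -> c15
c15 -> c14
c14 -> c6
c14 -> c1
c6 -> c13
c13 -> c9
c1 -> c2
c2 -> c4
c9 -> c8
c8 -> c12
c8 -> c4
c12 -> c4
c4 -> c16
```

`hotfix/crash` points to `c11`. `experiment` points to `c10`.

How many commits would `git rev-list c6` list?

Walking parent pointers from c6: reachable set = {c12, c13, c16, c4, c6, c8, c9}.
That is 7 commits.

7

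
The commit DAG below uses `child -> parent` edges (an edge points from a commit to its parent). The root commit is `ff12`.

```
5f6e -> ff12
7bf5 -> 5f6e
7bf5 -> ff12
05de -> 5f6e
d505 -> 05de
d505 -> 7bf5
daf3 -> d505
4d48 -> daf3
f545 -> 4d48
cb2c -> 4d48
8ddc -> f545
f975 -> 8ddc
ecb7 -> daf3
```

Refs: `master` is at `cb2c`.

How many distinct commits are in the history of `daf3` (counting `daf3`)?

Walking parent pointers from daf3: reachable set = {05de, 5f6e, 7bf5, d505, daf3, ff12}.
That is 6 commits.

6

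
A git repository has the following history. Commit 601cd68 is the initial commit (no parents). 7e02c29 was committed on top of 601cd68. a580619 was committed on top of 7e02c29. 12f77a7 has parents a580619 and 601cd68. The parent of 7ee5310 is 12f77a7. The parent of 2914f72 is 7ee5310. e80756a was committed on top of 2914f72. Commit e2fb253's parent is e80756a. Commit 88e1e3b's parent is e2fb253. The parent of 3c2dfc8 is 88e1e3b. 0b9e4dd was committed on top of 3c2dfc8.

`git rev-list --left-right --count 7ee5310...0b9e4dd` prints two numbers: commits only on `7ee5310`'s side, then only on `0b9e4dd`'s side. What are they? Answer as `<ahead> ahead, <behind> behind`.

Reachable from 7ee5310: {12f77a7, 601cd68, 7e02c29, 7ee5310, a580619}.
Reachable from 0b9e4dd: {0b9e4dd, 12f77a7, 2914f72, 3c2dfc8, 601cd68, 7e02c29, 7ee5310, 88e1e3b, a580619, e2fb253, e80756a}.
Only in 7ee5310's history (ahead): {} — 0.
Only in 0b9e4dd's history (behind): {0b9e4dd, 2914f72, 3c2dfc8, 88e1e3b, e2fb253, e80756a} — 6.

0 ahead, 6 behind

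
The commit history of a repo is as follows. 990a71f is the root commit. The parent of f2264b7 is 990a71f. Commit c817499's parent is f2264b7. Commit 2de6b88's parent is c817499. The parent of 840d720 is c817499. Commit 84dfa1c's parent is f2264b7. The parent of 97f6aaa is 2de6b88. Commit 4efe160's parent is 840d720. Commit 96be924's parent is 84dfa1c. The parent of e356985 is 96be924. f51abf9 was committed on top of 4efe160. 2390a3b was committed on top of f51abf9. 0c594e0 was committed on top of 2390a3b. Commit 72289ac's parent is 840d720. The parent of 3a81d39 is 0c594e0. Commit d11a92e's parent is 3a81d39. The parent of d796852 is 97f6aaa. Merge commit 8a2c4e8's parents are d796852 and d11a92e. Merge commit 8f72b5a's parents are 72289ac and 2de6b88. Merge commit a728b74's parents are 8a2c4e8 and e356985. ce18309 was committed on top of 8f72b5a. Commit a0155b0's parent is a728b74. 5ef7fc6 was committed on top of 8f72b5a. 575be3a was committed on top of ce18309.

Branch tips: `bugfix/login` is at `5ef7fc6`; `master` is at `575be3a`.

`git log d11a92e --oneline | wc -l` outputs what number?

Walking parent pointers from d11a92e: reachable set = {0c594e0, 2390a3b, 3a81d39, 4efe160, 840d720, 990a71f, c817499, d11a92e, f2264b7, f51abf9}.
That is 10 commits.

10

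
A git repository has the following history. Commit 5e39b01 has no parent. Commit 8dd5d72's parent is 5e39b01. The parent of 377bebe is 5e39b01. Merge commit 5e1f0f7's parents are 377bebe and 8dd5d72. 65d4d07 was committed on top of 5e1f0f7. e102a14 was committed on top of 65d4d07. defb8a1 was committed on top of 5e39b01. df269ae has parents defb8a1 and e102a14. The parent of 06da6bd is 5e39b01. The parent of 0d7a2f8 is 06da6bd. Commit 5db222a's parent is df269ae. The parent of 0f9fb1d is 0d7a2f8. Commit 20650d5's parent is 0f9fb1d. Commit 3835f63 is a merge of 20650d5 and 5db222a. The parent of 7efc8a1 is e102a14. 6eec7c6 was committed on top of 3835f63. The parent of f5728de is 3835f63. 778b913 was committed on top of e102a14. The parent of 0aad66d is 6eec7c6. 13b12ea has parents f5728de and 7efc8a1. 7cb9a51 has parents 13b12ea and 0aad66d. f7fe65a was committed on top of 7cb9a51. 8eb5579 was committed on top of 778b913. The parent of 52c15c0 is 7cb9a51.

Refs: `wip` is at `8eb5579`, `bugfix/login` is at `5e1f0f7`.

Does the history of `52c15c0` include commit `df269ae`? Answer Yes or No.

Yes

Ancestors of 52c15c0 (commits reachable by following parents): {06da6bd, 0aad66d, 0d7a2f8, 0f9fb1d, 13b12ea, 20650d5, 377bebe, 3835f63, 52c15c0, 5db222a, 5e1f0f7, 5e39b01, 65d4d07, 6eec7c6, 7cb9a51, 7efc8a1, 8dd5d72, defb8a1, df269ae, e102a14, f5728de}.
df269ae is in that set, so it is an ancestor of 52c15c0.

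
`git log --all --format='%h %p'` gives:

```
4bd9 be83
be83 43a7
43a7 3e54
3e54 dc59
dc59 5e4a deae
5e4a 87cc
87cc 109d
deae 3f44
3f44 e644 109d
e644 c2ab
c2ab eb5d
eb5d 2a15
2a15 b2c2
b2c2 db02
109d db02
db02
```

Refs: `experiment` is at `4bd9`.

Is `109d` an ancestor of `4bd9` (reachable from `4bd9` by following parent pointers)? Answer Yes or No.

Yes

Ancestors of 4bd9 (commits reachable by following parents): {109d, 2a15, 3e54, 3f44, 43a7, 4bd9, 5e4a, 87cc, b2c2, be83, c2ab, db02, dc59, deae, e644, eb5d}.
109d is in that set, so it is an ancestor of 4bd9.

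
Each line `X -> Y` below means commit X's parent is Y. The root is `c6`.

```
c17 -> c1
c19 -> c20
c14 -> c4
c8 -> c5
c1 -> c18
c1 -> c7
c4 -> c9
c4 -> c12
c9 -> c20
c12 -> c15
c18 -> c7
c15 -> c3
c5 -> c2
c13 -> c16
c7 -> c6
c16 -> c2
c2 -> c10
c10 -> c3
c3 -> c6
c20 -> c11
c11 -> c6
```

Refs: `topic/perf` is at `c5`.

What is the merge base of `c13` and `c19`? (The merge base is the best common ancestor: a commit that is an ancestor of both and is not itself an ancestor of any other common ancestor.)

c6

Ancestors of c13: {c10, c13, c16, c2, c3, c6}.
Ancestors of c19: {c11, c19, c20, c6}.
Common ancestors: {c6}.
The only common ancestor is c6, so it is the merge base.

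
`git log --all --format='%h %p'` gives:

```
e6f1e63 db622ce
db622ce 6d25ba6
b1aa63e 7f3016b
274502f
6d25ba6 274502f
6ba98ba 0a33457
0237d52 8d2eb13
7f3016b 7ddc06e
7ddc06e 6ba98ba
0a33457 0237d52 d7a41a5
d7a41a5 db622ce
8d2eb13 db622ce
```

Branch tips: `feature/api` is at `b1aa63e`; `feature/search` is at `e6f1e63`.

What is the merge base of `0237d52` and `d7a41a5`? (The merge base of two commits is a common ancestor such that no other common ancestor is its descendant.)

db622ce

Ancestors of 0237d52: {0237d52, 274502f, 6d25ba6, 8d2eb13, db622ce}.
Ancestors of d7a41a5: {274502f, 6d25ba6, d7a41a5, db622ce}.
Common ancestors: {274502f, 6d25ba6, db622ce}.
Among these, db622ce is not an ancestor of any other common ancestor — it is the merge base.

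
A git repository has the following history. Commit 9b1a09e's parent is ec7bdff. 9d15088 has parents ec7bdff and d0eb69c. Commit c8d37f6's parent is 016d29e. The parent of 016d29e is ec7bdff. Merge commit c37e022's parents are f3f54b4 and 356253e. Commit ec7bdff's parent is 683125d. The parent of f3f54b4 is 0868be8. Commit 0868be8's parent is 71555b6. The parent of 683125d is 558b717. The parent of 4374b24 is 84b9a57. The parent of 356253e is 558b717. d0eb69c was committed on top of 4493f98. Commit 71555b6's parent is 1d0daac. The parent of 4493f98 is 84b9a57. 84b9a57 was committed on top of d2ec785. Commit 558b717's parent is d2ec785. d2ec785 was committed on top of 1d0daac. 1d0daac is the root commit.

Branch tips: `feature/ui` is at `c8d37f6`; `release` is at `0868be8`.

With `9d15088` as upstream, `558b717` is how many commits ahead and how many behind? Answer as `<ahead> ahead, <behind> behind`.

Reachable from 558b717: {1d0daac, 558b717, d2ec785}.
Reachable from 9d15088: {1d0daac, 4493f98, 558b717, 683125d, 84b9a57, 9d15088, d0eb69c, d2ec785, ec7bdff}.
Only in 558b717's history (ahead): {} — 0.
Only in 9d15088's history (behind): {4493f98, 683125d, 84b9a57, 9d15088, d0eb69c, ec7bdff} — 6.

0 ahead, 6 behind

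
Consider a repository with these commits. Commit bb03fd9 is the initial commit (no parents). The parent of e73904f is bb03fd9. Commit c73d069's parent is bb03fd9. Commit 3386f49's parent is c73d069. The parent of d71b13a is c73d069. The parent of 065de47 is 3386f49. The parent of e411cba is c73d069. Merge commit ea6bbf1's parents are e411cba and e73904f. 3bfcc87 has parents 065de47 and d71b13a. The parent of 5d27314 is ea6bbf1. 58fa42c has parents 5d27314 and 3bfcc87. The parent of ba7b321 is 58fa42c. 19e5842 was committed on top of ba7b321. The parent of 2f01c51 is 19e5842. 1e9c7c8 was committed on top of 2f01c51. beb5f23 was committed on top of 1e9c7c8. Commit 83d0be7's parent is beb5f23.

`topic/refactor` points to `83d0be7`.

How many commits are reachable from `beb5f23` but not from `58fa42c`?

5

Reachable from beb5f23: {065de47, 19e5842, 1e9c7c8, 2f01c51, 3386f49, 3bfcc87, 58fa42c, 5d27314, ba7b321, bb03fd9, beb5f23, c73d069, d71b13a, e411cba, e73904f, ea6bbf1}.
Reachable from 58fa42c: {065de47, 3386f49, 3bfcc87, 58fa42c, 5d27314, bb03fd9, c73d069, d71b13a, e411cba, e73904f, ea6bbf1}.
In beb5f23's history but not 58fa42c's: {19e5842, 1e9c7c8, 2f01c51, ba7b321, beb5f23} — 5 commits.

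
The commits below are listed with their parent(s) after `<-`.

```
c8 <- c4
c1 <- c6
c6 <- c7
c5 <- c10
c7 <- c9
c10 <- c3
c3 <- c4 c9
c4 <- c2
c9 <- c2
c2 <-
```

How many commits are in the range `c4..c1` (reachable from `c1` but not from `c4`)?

4

Reachable from c1: {c1, c2, c6, c7, c9}.
Reachable from c4: {c2, c4}.
In c1's history but not c4's: {c1, c6, c7, c9} — 4 commits.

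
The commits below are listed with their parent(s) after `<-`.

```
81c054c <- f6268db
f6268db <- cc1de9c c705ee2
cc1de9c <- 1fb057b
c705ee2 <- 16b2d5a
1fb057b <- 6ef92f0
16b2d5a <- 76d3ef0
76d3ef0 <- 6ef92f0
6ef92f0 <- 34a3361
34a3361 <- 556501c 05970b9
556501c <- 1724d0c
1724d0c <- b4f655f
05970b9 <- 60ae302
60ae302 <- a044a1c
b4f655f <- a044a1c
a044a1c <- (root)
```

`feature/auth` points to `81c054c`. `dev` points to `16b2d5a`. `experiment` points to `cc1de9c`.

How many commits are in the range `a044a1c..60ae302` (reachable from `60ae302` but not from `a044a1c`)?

Reachable from 60ae302: {60ae302, a044a1c}.
Reachable from a044a1c: {a044a1c}.
In 60ae302's history but not a044a1c's: {60ae302} — 1 commit.

1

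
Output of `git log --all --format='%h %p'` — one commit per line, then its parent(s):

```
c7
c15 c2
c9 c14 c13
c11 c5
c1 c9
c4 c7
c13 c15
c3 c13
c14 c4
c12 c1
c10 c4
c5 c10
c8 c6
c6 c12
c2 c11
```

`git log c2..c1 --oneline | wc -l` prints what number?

Reachable from c1: {c1, c10, c11, c13, c14, c15, c2, c4, c5, c7, c9}.
Reachable from c2: {c10, c11, c2, c4, c5, c7}.
In c1's history but not c2's: {c1, c13, c14, c15, c9} — 5 commits.

5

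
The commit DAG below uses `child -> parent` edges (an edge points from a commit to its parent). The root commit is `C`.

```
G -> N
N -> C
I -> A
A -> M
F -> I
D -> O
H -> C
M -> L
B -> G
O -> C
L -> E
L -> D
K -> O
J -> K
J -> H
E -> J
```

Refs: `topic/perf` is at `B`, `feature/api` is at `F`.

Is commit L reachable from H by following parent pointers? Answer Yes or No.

Ancestors of H: {C, H}.
L is not in that set, so it is not an ancestor of H.

No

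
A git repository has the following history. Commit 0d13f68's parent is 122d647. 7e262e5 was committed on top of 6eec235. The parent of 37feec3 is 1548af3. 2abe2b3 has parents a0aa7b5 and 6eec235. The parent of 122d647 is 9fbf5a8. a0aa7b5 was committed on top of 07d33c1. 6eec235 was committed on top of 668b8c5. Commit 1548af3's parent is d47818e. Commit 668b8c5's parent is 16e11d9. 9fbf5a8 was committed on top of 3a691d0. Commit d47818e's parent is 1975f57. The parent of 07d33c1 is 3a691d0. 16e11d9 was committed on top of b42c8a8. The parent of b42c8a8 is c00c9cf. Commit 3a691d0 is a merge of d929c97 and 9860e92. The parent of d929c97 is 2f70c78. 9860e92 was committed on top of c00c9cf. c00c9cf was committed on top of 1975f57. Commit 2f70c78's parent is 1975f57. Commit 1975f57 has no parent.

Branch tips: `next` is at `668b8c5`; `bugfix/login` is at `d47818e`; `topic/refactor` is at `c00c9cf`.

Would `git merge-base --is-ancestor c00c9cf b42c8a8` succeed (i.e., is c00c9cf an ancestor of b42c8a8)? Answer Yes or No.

Ancestors of b42c8a8 (commits reachable by following parents): {1975f57, b42c8a8, c00c9cf}.
c00c9cf is in that set, so it is an ancestor of b42c8a8.

Yes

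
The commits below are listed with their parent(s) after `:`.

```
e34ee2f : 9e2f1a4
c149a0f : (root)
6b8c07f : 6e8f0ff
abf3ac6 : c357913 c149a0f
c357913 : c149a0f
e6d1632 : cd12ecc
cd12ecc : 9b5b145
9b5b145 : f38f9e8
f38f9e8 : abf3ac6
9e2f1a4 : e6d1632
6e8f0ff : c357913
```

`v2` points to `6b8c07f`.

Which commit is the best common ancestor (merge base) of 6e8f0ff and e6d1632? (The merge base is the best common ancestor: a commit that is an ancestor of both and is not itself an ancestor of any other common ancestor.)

c357913

Ancestors of 6e8f0ff: {6e8f0ff, c149a0f, c357913}.
Ancestors of e6d1632: {9b5b145, abf3ac6, c149a0f, c357913, cd12ecc, e6d1632, f38f9e8}.
Common ancestors: {c149a0f, c357913}.
Among these, c357913 is not an ancestor of any other common ancestor — it is the merge base.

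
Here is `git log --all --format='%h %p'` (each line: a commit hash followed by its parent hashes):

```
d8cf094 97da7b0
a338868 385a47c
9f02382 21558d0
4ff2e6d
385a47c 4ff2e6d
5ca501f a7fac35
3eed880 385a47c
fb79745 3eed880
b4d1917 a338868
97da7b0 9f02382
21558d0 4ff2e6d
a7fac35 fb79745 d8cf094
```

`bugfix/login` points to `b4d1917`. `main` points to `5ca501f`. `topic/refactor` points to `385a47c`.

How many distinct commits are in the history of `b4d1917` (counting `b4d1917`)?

Walking parent pointers from b4d1917: reachable set = {385a47c, 4ff2e6d, a338868, b4d1917}.
That is 4 commits.

4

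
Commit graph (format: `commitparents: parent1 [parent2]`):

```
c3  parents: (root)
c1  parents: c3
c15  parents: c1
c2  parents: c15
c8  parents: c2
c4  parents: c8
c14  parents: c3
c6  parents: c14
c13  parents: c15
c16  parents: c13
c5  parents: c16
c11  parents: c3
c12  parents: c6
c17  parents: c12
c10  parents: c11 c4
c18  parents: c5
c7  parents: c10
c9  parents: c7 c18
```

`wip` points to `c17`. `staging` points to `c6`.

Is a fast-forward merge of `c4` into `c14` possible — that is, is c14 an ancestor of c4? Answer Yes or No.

A fast-forward from c14 to c4 is possible iff c14 is an ancestor of c4.
Ancestors of c4: {c1, c15, c2, c3, c4, c8}.
c14 is not among them, so fast-forward is not possible.

No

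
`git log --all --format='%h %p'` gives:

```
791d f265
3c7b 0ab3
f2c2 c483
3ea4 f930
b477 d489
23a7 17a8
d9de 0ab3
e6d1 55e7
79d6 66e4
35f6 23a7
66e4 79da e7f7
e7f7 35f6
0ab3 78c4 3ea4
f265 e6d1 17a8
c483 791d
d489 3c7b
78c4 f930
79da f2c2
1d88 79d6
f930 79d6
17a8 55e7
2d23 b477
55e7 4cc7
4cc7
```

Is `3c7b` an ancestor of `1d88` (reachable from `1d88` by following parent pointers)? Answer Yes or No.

No

Ancestors of 1d88: {17a8, 1d88, 23a7, 35f6, 4cc7, 55e7, 66e4, 791d, 79d6, 79da, c483, e6d1, e7f7, f265, f2c2}.
3c7b is not in that set, so it is not an ancestor of 1d88.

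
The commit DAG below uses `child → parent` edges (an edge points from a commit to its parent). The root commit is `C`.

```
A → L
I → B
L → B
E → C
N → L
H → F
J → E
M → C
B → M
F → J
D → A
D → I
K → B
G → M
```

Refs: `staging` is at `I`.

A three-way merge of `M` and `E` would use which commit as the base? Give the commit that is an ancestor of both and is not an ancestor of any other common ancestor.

Ancestors of M: {C, M}.
Ancestors of E: {C, E}.
Common ancestors: {C}.
The only common ancestor is C, so it is the merge base.

C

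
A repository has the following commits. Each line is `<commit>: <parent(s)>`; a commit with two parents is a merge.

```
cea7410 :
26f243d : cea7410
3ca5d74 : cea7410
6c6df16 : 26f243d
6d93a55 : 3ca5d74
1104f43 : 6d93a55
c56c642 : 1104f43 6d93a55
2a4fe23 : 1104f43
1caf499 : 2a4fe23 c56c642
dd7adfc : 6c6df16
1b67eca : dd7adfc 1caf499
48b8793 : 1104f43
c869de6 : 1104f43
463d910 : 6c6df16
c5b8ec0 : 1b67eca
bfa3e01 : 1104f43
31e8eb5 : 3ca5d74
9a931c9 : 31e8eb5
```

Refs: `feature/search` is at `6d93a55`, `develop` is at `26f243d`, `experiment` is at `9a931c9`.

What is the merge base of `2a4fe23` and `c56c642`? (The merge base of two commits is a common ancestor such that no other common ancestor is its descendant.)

1104f43

Ancestors of 2a4fe23: {1104f43, 2a4fe23, 3ca5d74, 6d93a55, cea7410}.
Ancestors of c56c642: {1104f43, 3ca5d74, 6d93a55, c56c642, cea7410}.
Common ancestors: {1104f43, 3ca5d74, 6d93a55, cea7410}.
Among these, 1104f43 is not an ancestor of any other common ancestor — it is the merge base.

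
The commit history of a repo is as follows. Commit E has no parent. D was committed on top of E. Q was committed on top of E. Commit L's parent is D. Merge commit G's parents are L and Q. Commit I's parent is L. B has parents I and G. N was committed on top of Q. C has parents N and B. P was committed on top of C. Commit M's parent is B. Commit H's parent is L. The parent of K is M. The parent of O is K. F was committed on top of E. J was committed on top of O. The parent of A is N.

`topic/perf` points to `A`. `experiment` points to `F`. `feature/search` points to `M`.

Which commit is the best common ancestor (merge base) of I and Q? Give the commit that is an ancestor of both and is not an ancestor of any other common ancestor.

E

Ancestors of I: {D, E, I, L}.
Ancestors of Q: {E, Q}.
Common ancestors: {E}.
The only common ancestor is E, so it is the merge base.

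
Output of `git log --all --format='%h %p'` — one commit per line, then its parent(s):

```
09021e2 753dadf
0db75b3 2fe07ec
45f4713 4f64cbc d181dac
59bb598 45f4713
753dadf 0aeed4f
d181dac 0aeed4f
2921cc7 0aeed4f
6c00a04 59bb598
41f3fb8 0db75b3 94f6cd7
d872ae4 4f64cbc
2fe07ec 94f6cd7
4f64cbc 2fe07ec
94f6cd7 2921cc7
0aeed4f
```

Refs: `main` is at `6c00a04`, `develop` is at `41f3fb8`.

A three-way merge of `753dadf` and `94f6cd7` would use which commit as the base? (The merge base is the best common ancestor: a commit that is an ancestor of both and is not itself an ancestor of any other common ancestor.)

Ancestors of 753dadf: {0aeed4f, 753dadf}.
Ancestors of 94f6cd7: {0aeed4f, 2921cc7, 94f6cd7}.
Common ancestors: {0aeed4f}.
The only common ancestor is 0aeed4f, so it is the merge base.

0aeed4f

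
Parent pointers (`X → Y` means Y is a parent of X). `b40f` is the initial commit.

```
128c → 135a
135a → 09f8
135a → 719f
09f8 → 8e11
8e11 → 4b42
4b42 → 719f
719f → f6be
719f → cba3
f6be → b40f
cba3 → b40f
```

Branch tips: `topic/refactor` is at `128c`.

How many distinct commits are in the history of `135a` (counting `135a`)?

Walking parent pointers from 135a: reachable set = {09f8, 135a, 4b42, 719f, 8e11, b40f, cba3, f6be}.
That is 8 commits.

8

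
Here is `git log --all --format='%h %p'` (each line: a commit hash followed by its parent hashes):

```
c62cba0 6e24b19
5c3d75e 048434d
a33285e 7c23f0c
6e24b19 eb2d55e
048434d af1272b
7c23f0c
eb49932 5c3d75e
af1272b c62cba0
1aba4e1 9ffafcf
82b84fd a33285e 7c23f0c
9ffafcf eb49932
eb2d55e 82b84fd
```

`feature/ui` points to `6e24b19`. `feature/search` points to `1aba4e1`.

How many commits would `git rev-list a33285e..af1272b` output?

5

Reachable from af1272b: {6e24b19, 7c23f0c, 82b84fd, a33285e, af1272b, c62cba0, eb2d55e}.
Reachable from a33285e: {7c23f0c, a33285e}.
In af1272b's history but not a33285e's: {6e24b19, 82b84fd, af1272b, c62cba0, eb2d55e} — 5 commits.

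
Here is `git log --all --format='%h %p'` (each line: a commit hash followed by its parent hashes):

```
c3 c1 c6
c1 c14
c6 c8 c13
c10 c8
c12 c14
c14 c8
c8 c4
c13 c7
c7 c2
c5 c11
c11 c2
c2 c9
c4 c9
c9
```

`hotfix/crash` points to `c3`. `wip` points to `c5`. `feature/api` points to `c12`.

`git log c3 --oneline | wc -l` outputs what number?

Walking parent pointers from c3: reachable set = {c1, c13, c14, c2, c3, c4, c6, c7, c8, c9}.
That is 10 commits.

10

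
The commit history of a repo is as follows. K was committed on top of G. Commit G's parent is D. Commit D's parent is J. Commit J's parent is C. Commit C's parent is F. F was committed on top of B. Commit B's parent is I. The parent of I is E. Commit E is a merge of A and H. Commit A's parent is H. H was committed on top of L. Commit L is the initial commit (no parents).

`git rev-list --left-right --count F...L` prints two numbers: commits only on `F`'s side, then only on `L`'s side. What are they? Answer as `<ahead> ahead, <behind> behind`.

6 ahead, 0 behind

Reachable from F: {A, B, E, F, H, I, L}.
Reachable from L: {L}.
Only in F's history (ahead): {A, B, E, F, H, I} — 6.
Only in L's history (behind): {} — 0.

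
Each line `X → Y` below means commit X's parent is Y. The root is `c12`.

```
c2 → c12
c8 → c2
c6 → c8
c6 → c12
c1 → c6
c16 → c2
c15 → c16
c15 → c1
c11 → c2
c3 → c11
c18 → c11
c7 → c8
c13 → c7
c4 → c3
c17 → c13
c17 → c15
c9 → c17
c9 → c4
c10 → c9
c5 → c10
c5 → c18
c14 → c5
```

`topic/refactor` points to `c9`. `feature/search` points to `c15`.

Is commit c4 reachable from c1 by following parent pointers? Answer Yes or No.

No

Ancestors of c1: {c1, c12, c2, c6, c8}.
c4 is not in that set, so it is not an ancestor of c1.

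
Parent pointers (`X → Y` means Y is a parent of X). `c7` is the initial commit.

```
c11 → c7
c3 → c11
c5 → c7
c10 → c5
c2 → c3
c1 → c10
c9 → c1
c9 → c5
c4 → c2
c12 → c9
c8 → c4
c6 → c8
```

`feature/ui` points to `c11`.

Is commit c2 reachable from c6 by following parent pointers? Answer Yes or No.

Ancestors of c6 (commits reachable by following parents): {c11, c2, c3, c4, c6, c7, c8}.
c2 is in that set, so it is an ancestor of c6.

Yes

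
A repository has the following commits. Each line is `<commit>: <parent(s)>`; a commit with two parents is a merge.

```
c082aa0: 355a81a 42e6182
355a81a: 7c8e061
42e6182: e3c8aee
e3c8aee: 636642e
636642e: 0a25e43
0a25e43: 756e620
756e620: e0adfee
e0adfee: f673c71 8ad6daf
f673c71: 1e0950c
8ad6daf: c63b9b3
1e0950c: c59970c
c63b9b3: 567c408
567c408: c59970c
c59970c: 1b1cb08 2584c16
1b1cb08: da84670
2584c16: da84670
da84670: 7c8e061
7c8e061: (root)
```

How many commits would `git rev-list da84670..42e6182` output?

Reachable from 42e6182: {0a25e43, 1b1cb08, 1e0950c, 2584c16, 42e6182, 567c408, 636642e, 756e620, 7c8e061, 8ad6daf, c59970c, c63b9b3, da84670, e0adfee, e3c8aee, f673c71}.
Reachable from da84670: {7c8e061, da84670}.
In 42e6182's history but not da84670's: {0a25e43, 1b1cb08, 1e0950c, 2584c16, 42e6182, 567c408, 636642e, 756e620, 8ad6daf, c59970c, c63b9b3, e0adfee, e3c8aee, f673c71} — 14 commits.

14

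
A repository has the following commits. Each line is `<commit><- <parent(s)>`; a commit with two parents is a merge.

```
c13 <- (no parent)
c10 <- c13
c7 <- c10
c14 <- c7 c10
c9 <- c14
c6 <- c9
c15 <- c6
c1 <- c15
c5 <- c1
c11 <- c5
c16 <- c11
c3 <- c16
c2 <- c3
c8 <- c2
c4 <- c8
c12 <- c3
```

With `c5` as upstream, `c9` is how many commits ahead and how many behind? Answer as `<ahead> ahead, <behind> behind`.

Reachable from c9: {c10, c13, c14, c7, c9}.
Reachable from c5: {c1, c10, c13, c14, c15, c5, c6, c7, c9}.
Only in c9's history (ahead): {} — 0.
Only in c5's history (behind): {c1, c15, c5, c6} — 4.

0 ahead, 4 behind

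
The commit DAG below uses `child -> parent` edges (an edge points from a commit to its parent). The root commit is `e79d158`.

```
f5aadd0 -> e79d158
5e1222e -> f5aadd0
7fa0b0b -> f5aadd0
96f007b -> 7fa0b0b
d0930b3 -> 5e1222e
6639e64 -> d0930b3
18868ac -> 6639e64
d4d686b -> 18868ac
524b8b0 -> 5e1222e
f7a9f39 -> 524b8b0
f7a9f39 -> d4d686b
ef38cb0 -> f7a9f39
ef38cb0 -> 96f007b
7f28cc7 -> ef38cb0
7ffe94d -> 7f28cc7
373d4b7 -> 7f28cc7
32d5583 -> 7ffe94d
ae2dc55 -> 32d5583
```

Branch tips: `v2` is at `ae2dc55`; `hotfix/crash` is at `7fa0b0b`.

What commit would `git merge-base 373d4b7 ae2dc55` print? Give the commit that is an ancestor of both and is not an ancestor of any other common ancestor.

7f28cc7

Ancestors of 373d4b7: {18868ac, 373d4b7, 524b8b0, 5e1222e, 6639e64, 7f28cc7, 7fa0b0b, 96f007b, d0930b3, d4d686b, e79d158, ef38cb0, f5aadd0, f7a9f39}.
Ancestors of ae2dc55: {18868ac, 32d5583, 524b8b0, 5e1222e, 6639e64, 7f28cc7, 7fa0b0b, 7ffe94d, 96f007b, ae2dc55, d0930b3, d4d686b, e79d158, ef38cb0, f5aadd0, f7a9f39}.
Common ancestors: {18868ac, 524b8b0, 5e1222e, 6639e64, 7f28cc7, 7fa0b0b, 96f007b, d0930b3, d4d686b, e79d158, ef38cb0, f5aadd0, f7a9f39}.
Among these, 7f28cc7 is not an ancestor of any other common ancestor — it is the merge base.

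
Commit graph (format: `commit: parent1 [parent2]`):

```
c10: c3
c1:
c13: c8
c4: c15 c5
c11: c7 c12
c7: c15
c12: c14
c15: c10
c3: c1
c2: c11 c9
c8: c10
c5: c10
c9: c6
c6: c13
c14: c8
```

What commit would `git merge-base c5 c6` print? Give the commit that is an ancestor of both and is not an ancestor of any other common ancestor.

Ancestors of c5: {c1, c10, c3, c5}.
Ancestors of c6: {c1, c10, c13, c3, c6, c8}.
Common ancestors: {c1, c10, c3}.
Among these, c10 is not an ancestor of any other common ancestor — it is the merge base.

c10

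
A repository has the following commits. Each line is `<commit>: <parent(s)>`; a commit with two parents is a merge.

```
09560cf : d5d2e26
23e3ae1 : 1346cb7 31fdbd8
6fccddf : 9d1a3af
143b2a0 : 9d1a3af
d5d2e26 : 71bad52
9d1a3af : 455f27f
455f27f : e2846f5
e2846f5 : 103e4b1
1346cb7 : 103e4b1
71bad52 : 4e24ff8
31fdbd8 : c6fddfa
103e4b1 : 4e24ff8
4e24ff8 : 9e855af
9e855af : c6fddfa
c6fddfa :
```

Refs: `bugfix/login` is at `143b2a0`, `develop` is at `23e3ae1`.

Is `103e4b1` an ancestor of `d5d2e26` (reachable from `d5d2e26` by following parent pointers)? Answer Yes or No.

Ancestors of d5d2e26: {4e24ff8, 71bad52, 9e855af, c6fddfa, d5d2e26}.
103e4b1 is not in that set, so it is not an ancestor of d5d2e26.

No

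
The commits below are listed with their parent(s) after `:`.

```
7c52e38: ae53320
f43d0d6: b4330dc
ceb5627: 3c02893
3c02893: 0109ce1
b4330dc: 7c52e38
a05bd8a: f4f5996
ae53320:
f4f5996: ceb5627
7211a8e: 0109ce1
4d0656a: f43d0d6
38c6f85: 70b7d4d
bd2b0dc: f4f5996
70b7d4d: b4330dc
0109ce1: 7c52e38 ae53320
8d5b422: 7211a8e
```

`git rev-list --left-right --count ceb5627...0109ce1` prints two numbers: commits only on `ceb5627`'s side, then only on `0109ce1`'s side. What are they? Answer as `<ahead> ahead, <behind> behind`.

2 ahead, 0 behind

Reachable from ceb5627: {0109ce1, 3c02893, 7c52e38, ae53320, ceb5627}.
Reachable from 0109ce1: {0109ce1, 7c52e38, ae53320}.
Only in ceb5627's history (ahead): {3c02893, ceb5627} — 2.
Only in 0109ce1's history (behind): {} — 0.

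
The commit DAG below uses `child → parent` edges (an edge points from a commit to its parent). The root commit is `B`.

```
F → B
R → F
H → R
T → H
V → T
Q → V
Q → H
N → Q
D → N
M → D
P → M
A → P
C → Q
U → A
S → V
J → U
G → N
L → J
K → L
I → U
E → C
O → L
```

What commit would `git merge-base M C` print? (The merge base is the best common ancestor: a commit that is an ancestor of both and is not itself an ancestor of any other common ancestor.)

Ancestors of M: {B, D, F, H, M, N, Q, R, T, V}.
Ancestors of C: {B, C, F, H, Q, R, T, V}.
Common ancestors: {B, F, H, Q, R, T, V}.
Among these, Q is not an ancestor of any other common ancestor — it is the merge base.

Q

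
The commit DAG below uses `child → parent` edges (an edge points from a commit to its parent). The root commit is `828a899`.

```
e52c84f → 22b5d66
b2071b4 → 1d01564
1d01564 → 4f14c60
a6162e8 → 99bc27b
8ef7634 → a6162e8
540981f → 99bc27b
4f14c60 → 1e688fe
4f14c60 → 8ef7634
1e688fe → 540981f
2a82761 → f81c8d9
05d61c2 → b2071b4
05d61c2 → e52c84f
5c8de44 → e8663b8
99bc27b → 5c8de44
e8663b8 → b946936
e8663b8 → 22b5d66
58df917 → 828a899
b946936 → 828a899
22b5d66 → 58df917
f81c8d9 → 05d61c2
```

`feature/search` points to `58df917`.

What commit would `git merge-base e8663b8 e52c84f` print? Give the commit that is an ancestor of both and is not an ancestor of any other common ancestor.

Ancestors of e8663b8: {22b5d66, 58df917, 828a899, b946936, e8663b8}.
Ancestors of e52c84f: {22b5d66, 58df917, 828a899, e52c84f}.
Common ancestors: {22b5d66, 58df917, 828a899}.
Among these, 22b5d66 is not an ancestor of any other common ancestor — it is the merge base.

22b5d66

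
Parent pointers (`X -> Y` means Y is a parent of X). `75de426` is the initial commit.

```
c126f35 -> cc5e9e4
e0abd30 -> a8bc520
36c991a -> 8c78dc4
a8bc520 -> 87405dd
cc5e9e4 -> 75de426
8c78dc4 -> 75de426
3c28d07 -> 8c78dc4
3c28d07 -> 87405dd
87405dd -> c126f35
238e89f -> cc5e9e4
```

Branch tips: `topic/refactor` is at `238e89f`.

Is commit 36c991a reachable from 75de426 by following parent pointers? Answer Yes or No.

Ancestors of 75de426: {75de426}.
36c991a is not in that set, so it is not an ancestor of 75de426.

No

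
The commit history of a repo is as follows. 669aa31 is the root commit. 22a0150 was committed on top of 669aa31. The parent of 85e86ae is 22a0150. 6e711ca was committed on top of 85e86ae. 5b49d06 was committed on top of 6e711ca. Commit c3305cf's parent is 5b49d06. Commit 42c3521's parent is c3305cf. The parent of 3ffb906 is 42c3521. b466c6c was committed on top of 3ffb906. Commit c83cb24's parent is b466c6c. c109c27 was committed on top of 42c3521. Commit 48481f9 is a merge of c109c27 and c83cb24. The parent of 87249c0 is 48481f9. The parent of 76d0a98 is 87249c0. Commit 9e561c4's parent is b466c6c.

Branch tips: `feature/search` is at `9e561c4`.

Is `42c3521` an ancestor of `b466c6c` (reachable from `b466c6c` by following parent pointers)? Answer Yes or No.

Ancestors of b466c6c (commits reachable by following parents): {22a0150, 3ffb906, 42c3521, 5b49d06, 669aa31, 6e711ca, 85e86ae, b466c6c, c3305cf}.
42c3521 is in that set, so it is an ancestor of b466c6c.

Yes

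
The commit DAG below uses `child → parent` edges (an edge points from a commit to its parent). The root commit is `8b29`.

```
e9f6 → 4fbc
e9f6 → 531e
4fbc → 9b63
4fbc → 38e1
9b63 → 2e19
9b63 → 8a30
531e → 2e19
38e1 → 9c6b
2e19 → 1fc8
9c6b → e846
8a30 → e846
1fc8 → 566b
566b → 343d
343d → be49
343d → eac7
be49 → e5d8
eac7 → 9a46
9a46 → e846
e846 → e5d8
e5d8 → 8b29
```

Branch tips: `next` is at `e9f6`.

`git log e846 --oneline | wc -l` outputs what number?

3

Walking parent pointers from e846: reachable set = {8b29, e5d8, e846}.
That is 3 commits.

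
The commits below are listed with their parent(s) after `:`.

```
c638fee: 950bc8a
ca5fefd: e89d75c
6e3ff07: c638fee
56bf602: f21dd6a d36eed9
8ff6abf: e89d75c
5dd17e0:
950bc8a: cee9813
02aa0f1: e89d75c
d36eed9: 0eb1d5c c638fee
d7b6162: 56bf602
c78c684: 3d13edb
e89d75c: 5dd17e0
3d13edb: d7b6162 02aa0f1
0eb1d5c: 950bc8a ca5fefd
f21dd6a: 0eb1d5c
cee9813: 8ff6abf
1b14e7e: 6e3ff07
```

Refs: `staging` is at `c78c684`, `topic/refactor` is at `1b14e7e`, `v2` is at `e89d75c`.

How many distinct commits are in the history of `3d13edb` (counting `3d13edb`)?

14

Walking parent pointers from 3d13edb: reachable set = {02aa0f1, 0eb1d5c, 3d13edb, 56bf602, 5dd17e0, 8ff6abf, 950bc8a, c638fee, ca5fefd, cee9813, d36eed9, d7b6162, e89d75c, f21dd6a}.
That is 14 commits.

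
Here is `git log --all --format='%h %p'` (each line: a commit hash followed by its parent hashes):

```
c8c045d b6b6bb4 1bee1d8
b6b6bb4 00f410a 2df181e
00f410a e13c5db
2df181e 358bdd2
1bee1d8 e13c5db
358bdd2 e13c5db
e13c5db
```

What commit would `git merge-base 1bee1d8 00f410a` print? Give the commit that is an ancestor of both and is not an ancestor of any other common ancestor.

Ancestors of 1bee1d8: {1bee1d8, e13c5db}.
Ancestors of 00f410a: {00f410a, e13c5db}.
Common ancestors: {e13c5db}.
The only common ancestor is e13c5db, so it is the merge base.

e13c5db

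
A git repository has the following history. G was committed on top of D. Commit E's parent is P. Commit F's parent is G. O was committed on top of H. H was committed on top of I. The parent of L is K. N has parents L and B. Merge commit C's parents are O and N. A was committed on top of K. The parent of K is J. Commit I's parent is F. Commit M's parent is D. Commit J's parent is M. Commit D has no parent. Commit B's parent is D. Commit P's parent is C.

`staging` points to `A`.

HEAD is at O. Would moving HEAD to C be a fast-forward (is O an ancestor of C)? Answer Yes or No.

A fast-forward from O to C is possible iff O is an ancestor of C.
Ancestors of C: {B, C, D, F, G, H, I, J, K, L, M, N, O}.
O is among them, so fast-forward is possible.

Yes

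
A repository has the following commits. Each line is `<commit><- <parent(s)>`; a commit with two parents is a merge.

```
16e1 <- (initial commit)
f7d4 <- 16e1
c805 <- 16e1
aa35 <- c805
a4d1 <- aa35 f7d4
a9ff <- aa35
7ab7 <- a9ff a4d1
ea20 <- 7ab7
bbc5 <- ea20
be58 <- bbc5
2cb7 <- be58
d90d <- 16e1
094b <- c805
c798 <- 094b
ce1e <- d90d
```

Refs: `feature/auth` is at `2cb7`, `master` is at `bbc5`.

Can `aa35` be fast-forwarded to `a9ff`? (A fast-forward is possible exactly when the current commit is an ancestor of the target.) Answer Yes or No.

Yes

A fast-forward from aa35 to a9ff is possible iff aa35 is an ancestor of a9ff.
Ancestors of a9ff: {16e1, a9ff, aa35, c805}.
aa35 is among them, so fast-forward is possible.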